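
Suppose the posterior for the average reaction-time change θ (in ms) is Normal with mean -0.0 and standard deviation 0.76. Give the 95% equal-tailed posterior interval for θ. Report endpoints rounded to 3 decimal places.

The posterior is symmetric, so the 95% equal-tailed interval is θ = -0.0 ± z·0.76 with z = 1.960.
Half-width: 1.960 × 0.76 = 1.490.
-0.0 − 1.490 = -1.490; -0.0 + 1.490 = 1.490.

[-1.490, 1.490]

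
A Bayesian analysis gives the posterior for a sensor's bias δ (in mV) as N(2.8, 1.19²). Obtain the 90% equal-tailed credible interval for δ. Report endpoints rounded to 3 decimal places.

The posterior is symmetric, so the 90% equal-tailed interval is δ = 2.8 ± z·1.19 with z = 1.645.
Half-width: 1.645 × 1.19 = 1.957.
2.8 − 1.957 = 0.843; 2.8 + 1.957 = 4.757.

[0.843, 4.757]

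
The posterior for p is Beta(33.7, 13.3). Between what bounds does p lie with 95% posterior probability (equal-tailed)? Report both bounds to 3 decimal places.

[0.582, 0.835]

Posterior: Beta(33.7, 13.3).
Equal-tailed 95% interval: the 0.025 and 0.975 quantiles of Beta(33.7, 13.3).
Posterior mean ≈ 0.717, SD ≈ 0.065; a Normal approximation gives roughly [0.590, 0.844].
Exact: F⁻¹(0.025) = 0.582; F⁻¹(0.975) = 0.835.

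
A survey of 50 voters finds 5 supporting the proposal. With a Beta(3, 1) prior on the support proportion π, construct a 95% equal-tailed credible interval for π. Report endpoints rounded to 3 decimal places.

[0.067, 0.253]

Posterior: Beta(3+5, 1+45) = Beta(8, 46).
Equal-tailed 95% interval: the 0.025 and 0.975 quantiles of Beta(8, 46).
Posterior mean ≈ 0.148, SD ≈ 0.048; a Normal approximation gives roughly [0.054, 0.242].
Exact: F⁻¹(0.025) = 0.067; F⁻¹(0.975) = 0.253.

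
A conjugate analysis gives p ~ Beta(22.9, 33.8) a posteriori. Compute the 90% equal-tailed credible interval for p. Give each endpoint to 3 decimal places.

[0.299, 0.512]

Posterior: Beta(22.9, 33.8).
Equal-tailed 90% interval: the 0.05 and 0.95 quantiles of Beta(22.9, 33.8).
Posterior mean ≈ 0.404, SD ≈ 0.065; a Normal approximation gives roughly [0.298, 0.510].
Exact: F⁻¹(0.05) = 0.299; F⁻¹(0.95) = 0.512.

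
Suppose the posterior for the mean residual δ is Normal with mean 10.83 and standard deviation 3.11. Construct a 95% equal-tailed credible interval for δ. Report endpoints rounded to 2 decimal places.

[4.73, 16.93]

The posterior is symmetric, so the 95% equal-tailed interval is δ = 10.83 ± z·3.11 with z = 1.960.
Half-width: 1.960 × 3.11 = 6.10.
10.83 − 6.10 = 4.73; 10.83 + 6.10 = 16.93.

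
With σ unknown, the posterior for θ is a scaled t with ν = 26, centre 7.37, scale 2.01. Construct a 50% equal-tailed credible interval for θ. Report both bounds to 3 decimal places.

The t_26 distribution is symmetric; the 50% interval is 7.37 ± t·2.01 with t_{0.75,26} = 0.684.
Half-width: 0.684 × 2.01 = 1.375.
7.37 − 1.375 = 5.995; 7.37 + 1.375 = 8.745.

[5.995, 8.745]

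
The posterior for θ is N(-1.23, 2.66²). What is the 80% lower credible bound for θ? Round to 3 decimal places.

Need L with P(θ ≥ L) = 0.80: L = -1.23 − z_{0.2}·2.66.
z = 0.842; L = -1.23 − 0.842 × 2.66 = -3.469.

-3.469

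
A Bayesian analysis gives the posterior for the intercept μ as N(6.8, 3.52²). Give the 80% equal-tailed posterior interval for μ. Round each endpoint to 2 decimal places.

The posterior is symmetric, so the 80% equal-tailed interval is μ = 6.8 ± z·3.52 with z = 1.282.
Half-width: 1.282 × 3.52 = 4.51.
6.8 − 4.51 = 2.29; 6.8 + 4.51 = 11.31.

[2.29, 11.31]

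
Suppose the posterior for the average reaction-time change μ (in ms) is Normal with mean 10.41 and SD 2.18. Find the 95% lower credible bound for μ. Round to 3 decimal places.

6.824

Need L with P(μ ≥ L) = 0.95: L = 10.41 − z_{0.05}·2.18.
z = 1.645; L = 10.41 − 1.645 × 2.18 = 6.824.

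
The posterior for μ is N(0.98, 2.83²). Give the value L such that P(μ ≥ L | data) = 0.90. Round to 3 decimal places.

-2.647

Need L with P(μ ≥ L) = 0.90: L = 0.98 − z_{0.1}·2.83.
z = 1.282; L = 0.98 − 1.282 × 2.83 = -2.647.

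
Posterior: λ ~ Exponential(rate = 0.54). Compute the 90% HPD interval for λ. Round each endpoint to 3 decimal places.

[0.000, 4.264]

The exponential density is strictly decreasing on [0, ∞), so the HPD interval is anchored at 0: [0, q] with P(λ ≤ q) = 0.90.
q = −ln(1 − 0.90) / 0.54 = 2.3026 / 0.54 = 4.264.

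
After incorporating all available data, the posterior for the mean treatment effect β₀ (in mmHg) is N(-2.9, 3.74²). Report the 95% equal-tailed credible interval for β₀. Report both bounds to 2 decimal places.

The posterior is symmetric, so the 95% equal-tailed interval is β₀ = -2.9 ± z·3.74 with z = 1.960.
Half-width: 1.960 × 3.74 = 7.33.
-2.9 − 7.33 = -10.23; -2.9 + 7.33 = 4.43.

[-10.23, 4.43]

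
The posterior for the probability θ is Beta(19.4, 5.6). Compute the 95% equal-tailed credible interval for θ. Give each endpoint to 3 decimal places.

[0.597, 0.913]

Posterior: Beta(19.4, 5.6).
Equal-tailed 95% interval: the 0.025 and 0.975 quantiles of Beta(19.4, 5.6).
Posterior mean ≈ 0.776, SD ≈ 0.082; a Normal approximation gives roughly [0.616, 0.936].
Exact: F⁻¹(0.025) = 0.597; F⁻¹(0.975) = 0.913.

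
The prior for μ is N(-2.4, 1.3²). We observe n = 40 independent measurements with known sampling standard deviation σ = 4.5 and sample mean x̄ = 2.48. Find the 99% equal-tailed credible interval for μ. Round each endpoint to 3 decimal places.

Posterior precision = 1/1.3² + 40/4.5² = 0.5917 + 1.9753 = 2.5670, so posterior SD = 0.6241.
Posterior mean = (-2.4/1.3² + 40·2.48/4.5²) / 2.5670 = 1.3551.
Interval: 1.3551 ± 2.576 × 0.6241 → [-0.253, 2.963].

[-0.253, 2.963]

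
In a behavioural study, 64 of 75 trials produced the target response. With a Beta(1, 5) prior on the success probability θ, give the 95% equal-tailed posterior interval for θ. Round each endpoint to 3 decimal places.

[0.710, 0.881]

Posterior: Beta(1+64, 5+11) = Beta(65, 16).
Equal-tailed 95% interval: the 0.025 and 0.975 quantiles of Beta(65, 16).
Posterior mean ≈ 0.802, SD ≈ 0.044; a Normal approximation gives roughly [0.716, 0.889].
Exact: F⁻¹(0.025) = 0.710; F⁻¹(0.975) = 0.881.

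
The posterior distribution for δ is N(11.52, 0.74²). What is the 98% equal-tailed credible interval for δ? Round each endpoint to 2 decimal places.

[9.80, 13.24]

The posterior is symmetric, so the 98% equal-tailed interval is δ = 11.52 ± z·0.74 with z = 2.326.
Half-width: 2.326 × 0.74 = 1.72.
11.52 − 1.72 = 9.80; 11.52 + 1.72 = 13.24.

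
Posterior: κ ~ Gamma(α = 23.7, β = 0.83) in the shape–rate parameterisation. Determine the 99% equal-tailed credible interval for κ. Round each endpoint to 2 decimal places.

[15.70, 45.91]

Posterior: Gamma(shape 23.7, rate 0.83).
Equal-tailed 99% interval: Gamma(23.7, 0.83) quantiles at 0.005 and 0.995.
Posterior mean ≈ 28.55, SD ≈ 5.87; a Normal approximation gives roughly [13.45, 43.66].
Exact: lower = 15.70; upper = 45.91.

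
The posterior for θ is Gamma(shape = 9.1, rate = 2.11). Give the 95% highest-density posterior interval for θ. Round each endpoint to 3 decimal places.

The posterior is unimodal and skewed, so the HPD interval has equal density at both endpoints and is the shortest 95% interval.
Solving f(1.748) = f(7.162) with F(7.162) − F(1.748) = 0.95 gives [1.748, 7.162].
For comparison, the equal-tailed interval is [1.982, 7.534]; the HPD is narrower and shifted toward the mode.

[1.748, 7.162]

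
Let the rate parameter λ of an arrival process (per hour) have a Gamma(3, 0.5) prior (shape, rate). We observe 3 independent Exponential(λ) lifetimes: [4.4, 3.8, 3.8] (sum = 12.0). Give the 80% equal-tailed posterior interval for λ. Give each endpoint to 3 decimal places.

Posterior: Gamma(3+3, 0.5+12.0) = Gamma(6, 12.5) (shape, rate).
Equal-tailed 80% interval: Gamma(6, 12.5) quantiles at 0.1 and 0.9.
Posterior mean ≈ 0.480, SD ≈ 0.196; a Normal approximation gives roughly [0.229, 0.731].
Exact: lower = 0.252; upper = 0.742.

[0.252, 0.742]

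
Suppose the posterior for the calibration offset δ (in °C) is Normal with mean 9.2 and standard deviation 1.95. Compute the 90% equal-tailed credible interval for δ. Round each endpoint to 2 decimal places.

[5.99, 12.41]

The posterior is symmetric, so the 90% equal-tailed interval is δ = 9.2 ± z·1.95 with z = 1.645.
Half-width: 1.645 × 1.95 = 3.21.
9.2 − 3.21 = 5.99; 9.2 + 3.21 = 12.41.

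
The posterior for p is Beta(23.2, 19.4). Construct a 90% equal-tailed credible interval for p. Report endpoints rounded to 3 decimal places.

[0.419, 0.668]

Posterior: Beta(23.2, 19.4).
Equal-tailed 90% interval: the 0.05 and 0.95 quantiles of Beta(23.2, 19.4).
Posterior mean ≈ 0.545, SD ≈ 0.075; a Normal approximation gives roughly [0.421, 0.669].
Exact: F⁻¹(0.05) = 0.419; F⁻¹(0.95) = 0.668.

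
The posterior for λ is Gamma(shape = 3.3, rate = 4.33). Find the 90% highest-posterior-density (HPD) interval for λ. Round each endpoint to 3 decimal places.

The posterior is unimodal and skewed, so the HPD interval has equal density at both endpoints and is the shortest 90% interval.
Solving f(0.134) = f(1.369) with F(1.369) − F(0.134) = 0.90 gives [0.134, 1.369].
For comparison, the equal-tailed interval is [0.225, 1.557]; the HPD is narrower and shifted toward the mode.

[0.134, 1.369]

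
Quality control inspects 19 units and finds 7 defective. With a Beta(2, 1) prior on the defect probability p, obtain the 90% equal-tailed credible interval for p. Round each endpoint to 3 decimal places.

Posterior: Beta(2+7, 1+12) = Beta(9, 13).
Equal-tailed 90% interval: the 0.05 and 0.95 quantiles of Beta(9, 13).
Posterior mean ≈ 0.409, SD ≈ 0.103; a Normal approximation gives roughly [0.240, 0.578].
Exact: F⁻¹(0.05) = 0.245; F⁻¹(0.95) = 0.583.

[0.245, 0.583]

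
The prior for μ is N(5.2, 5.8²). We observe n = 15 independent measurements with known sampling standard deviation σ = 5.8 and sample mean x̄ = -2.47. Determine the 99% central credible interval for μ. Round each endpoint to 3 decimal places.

[-5.726, 1.744]

Posterior precision = 1/5.8² + 15/5.8² = 0.0297 + 0.4459 = 0.4756, so posterior SD = 1.4500.
Posterior mean = (5.2/5.8² + 15·-2.47/5.8²) / 0.4756 = -1.9906.
Interval: -1.9906 ± 2.576 × 1.4500 → [-5.726, 1.744].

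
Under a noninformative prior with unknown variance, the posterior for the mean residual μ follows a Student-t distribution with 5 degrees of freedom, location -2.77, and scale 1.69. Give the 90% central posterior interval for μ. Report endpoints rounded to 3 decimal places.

The t_5 distribution is symmetric; the 90% interval is -2.77 ± t·1.69 with t_{0.95,5} = 2.015.
Half-width: 2.015 × 1.69 = 3.405.
-2.77 − 3.405 = -6.175; -2.77 + 3.405 = 0.635.

[-6.175, 0.635]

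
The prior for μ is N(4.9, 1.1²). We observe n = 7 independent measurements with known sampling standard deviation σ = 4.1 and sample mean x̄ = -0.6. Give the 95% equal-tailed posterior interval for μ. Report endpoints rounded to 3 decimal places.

Posterior precision = 1/1.1² + 7/4.1² = 0.8264 + 0.4164 = 1.2429, so posterior SD = 0.8970.
Posterior mean = (4.9/1.1² + 7·-0.6/4.1²) / 1.2429 = 3.0572.
Interval: 3.0572 ± 1.960 × 0.8970 → [1.299, 4.815].

[1.299, 4.815]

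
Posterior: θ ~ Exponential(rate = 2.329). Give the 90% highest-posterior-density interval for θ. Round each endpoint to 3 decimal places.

[0.000, 0.989]

The exponential density is strictly decreasing on [0, ∞), so the HPD interval is anchored at 0: [0, q] with P(θ ≤ q) = 0.90.
q = −ln(1 − 0.90) / 2.329 = 2.3026 / 2.329 = 0.989.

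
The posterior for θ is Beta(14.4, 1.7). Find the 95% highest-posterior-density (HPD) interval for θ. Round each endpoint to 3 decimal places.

The posterior is unimodal and skewed, so the HPD interval has equal density at both endpoints and is the shortest 95% interval.
Solving f(0.749) = f(0.999) with F(0.999) − F(0.749) = 0.95 gives [0.749, 0.999].
For comparison, the equal-tailed interval is [0.710, 0.989]; the HPD is narrower and shifted toward the mode.

[0.749, 0.999]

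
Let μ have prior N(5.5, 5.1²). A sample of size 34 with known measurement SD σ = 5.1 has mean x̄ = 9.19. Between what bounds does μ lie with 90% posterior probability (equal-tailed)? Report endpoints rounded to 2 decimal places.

[7.67, 10.50]

Posterior precision = 1/5.1² + 34/5.1² = 0.0384 + 1.3072 = 1.3456, so posterior SD = 0.8621.
Posterior mean = (5.5/5.1² + 34·9.19/5.1²) / 1.3456 = 9.0846.
Interval: 9.0846 ± 1.645 × 0.8621 → [7.67, 10.50].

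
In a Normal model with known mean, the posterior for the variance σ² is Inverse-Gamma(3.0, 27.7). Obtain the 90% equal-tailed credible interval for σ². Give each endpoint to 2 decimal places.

[4.40, 33.88]

Inverse-Gamma(3.0, 27.7) quantiles: F⁻¹(0.05) and F⁻¹(0.95).
Equivalently, 1/σ² ~ Gamma(3.0, rate = 27.7); invert its 0.95 and 0.05 quantiles.
Posterior mean ≈ 13.85, SD ≈ 13.85; a Normal approximation gives roughly [-8.93, 36.63].
Exact: lower = 4.40; upper = 33.88.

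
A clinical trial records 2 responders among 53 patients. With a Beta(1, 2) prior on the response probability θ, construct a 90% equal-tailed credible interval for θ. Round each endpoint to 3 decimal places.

Posterior: Beta(1+2, 2+51) = Beta(3, 53).
Equal-tailed 90% interval: the 0.05 and 0.95 quantiles of Beta(3, 53).
Posterior mean ≈ 0.054, SD ≈ 0.030; a Normal approximation gives roughly [0.005, 0.103].
Exact: F⁻¹(0.05) = 0.015; F⁻¹(0.95) = 0.110.

[0.015, 0.110]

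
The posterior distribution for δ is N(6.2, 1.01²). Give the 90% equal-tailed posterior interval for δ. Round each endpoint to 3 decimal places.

[4.539, 7.861]

The posterior is symmetric, so the 90% equal-tailed interval is δ = 6.2 ± z·1.01 with z = 1.645.
Half-width: 1.645 × 1.01 = 1.661.
6.2 − 1.661 = 4.539; 6.2 + 1.661 = 7.861.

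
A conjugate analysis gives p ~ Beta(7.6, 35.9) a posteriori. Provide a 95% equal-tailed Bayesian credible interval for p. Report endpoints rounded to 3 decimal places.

[0.078, 0.299]

Posterior: Beta(7.6, 35.9).
Equal-tailed 95% interval: the 0.025 and 0.975 quantiles of Beta(7.6, 35.9).
Posterior mean ≈ 0.175, SD ≈ 0.057; a Normal approximation gives roughly [0.063, 0.286].
Exact: F⁻¹(0.025) = 0.078; F⁻¹(0.975) = 0.299.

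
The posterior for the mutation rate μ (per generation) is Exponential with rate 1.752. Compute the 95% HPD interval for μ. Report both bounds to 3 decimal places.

[0.000, 1.710]

The exponential density is strictly decreasing on [0, ∞), so the HPD interval is anchored at 0: [0, q] with P(μ ≤ q) = 0.95.
q = −ln(1 − 0.95) / 1.752 = 2.9957 / 1.752 = 1.710.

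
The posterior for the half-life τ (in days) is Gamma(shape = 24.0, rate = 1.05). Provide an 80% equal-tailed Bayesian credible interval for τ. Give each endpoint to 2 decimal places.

Posterior: Gamma(shape 24.0, rate 1.05).
Equal-tailed 80% interval: Gamma(24.0, 1.05) quantiles at 0.1 and 0.9.
Posterior mean ≈ 22.86, SD ≈ 4.67; a Normal approximation gives roughly [16.88, 28.84].
Exact: lower = 17.12; upper = 29.00.

[17.12, 29.00]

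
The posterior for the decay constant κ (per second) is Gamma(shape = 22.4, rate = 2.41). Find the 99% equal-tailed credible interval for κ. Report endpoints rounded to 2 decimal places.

Posterior: Gamma(shape 22.4, rate 2.41).
Equal-tailed 99% interval: Gamma(22.4, 2.41) quantiles at 0.005 and 0.995.
Posterior mean ≈ 9.29, SD ≈ 1.96; a Normal approximation gives roughly [4.24, 14.35].
Exact: lower = 5.01; upper = 15.13.

[5.01, 15.13]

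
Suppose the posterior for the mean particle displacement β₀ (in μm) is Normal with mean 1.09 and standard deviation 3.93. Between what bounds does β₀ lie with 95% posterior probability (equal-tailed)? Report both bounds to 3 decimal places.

The posterior is symmetric, so the 95% equal-tailed interval is β₀ = 1.09 ± z·3.93 with z = 1.960.
Half-width: 1.960 × 3.93 = 7.703.
1.09 − 7.703 = -6.613; 1.09 + 7.703 = 8.793.

[-6.613, 8.793]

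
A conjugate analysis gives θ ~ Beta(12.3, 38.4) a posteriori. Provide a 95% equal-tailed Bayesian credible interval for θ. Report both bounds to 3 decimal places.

[0.136, 0.368]

Posterior: Beta(12.3, 38.4).
Equal-tailed 95% interval: the 0.025 and 0.975 quantiles of Beta(12.3, 38.4).
Posterior mean ≈ 0.243, SD ≈ 0.060; a Normal approximation gives roughly [0.126, 0.359].
Exact: F⁻¹(0.025) = 0.136; F⁻¹(0.975) = 0.368.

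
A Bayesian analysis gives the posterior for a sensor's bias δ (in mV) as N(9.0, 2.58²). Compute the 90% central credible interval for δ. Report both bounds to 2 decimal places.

The posterior is symmetric, so the 90% equal-tailed interval is δ = 9.0 ± z·2.58 with z = 1.645.
Half-width: 1.645 × 2.58 = 4.24.
9.0 − 4.24 = 4.76; 9.0 + 4.24 = 13.24.

[4.76, 13.24]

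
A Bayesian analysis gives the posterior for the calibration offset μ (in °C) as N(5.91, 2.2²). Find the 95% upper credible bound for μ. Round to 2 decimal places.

Need U with P(μ ≤ U) = 0.95: U = 5.91 + z_{0.05}·2.2.
z = 1.645; U = 5.91 + 1.645 × 2.2 = 9.53.

9.53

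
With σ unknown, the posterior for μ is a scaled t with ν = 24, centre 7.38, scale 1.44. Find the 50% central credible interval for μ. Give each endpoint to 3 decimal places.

The t_24 distribution is symmetric; the 50% interval is 7.38 ± t·1.44 with t_{0.75,24} = 0.685.
Half-width: 0.685 × 1.44 = 0.986.
7.38 − 0.986 = 6.394; 7.38 + 0.986 = 8.366.

[6.394, 8.366]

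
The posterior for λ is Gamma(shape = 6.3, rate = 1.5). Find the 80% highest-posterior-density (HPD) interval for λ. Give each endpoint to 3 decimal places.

[1.893, 5.924]

The posterior is unimodal and skewed, so the HPD interval has equal density at both endpoints and is the shortest 80% interval.
Solving f(1.893) = f(5.924) with F(5.924) − F(1.893) = 0.80 gives [1.893, 5.924].
For comparison, the equal-tailed interval is [2.248, 6.436]; the HPD is narrower and shifted toward the mode.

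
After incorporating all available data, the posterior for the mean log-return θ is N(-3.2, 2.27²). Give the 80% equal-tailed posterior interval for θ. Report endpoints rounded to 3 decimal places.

[-6.109, -0.291]

The posterior is symmetric, so the 80% equal-tailed interval is θ = -3.2 ± z·2.27 with z = 1.282.
Half-width: 1.282 × 2.27 = 2.909.
-3.2 − 2.909 = -6.109; -3.2 + 2.909 = -0.291.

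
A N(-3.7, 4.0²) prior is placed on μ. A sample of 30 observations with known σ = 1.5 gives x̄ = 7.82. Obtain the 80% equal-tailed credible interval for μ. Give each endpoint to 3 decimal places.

[7.416, 8.116]

Posterior precision = 1/4.0² + 30/1.5² = 0.0625 + 13.3333 = 13.3958, so posterior SD = 0.2732.
Posterior mean = (-3.7/4.0² + 30·7.82/1.5²) / 13.3958 = 7.7663.
Interval: 7.7663 ± 1.282 × 0.2732 → [7.416, 8.116].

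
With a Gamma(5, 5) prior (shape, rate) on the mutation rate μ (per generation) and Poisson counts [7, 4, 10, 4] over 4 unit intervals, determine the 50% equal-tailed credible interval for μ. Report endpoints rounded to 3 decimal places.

Posterior: Gamma(5+25, 5+4) = Gamma(30, 9) (shape, rate).
Equal-tailed 50% interval: Gamma(30, 9) quantiles at 0.25 and 0.75.
Posterior mean ≈ 3.333, SD ≈ 0.609; a Normal approximation gives roughly [2.923, 3.744].
Exact: lower = 2.905; upper = 3.721.

[2.905, 3.721]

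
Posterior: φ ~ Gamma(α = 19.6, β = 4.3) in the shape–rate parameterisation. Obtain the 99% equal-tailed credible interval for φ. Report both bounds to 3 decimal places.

[2.342, 7.643]

Posterior: Gamma(shape 19.6, rate 4.3).
Equal-tailed 99% interval: Gamma(19.6, 4.3) quantiles at 0.005 and 0.995.
Posterior mean ≈ 4.558, SD ≈ 1.030; a Normal approximation gives roughly [1.906, 7.210].
Exact: lower = 2.342; upper = 7.643.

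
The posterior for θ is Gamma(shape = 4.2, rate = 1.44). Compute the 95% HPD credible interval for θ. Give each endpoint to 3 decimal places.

[0.560, 5.729]

The posterior is unimodal and skewed, so the HPD interval has equal density at both endpoints and is the shortest 95% interval.
Solving f(0.560) = f(5.729) with F(5.729) − F(0.560) = 0.95 gives [0.560, 5.729].
For comparison, the equal-tailed interval is [0.828, 6.296]; the HPD is narrower and shifted toward the mode.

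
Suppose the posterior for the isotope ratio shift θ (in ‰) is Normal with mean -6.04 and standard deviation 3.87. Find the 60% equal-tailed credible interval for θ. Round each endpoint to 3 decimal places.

[-9.297, -2.783]

The posterior is symmetric, so the 60% equal-tailed interval is θ = -6.04 ± z·3.87 with z = 0.842.
Half-width: 0.842 × 3.87 = 3.257.
-6.04 − 3.257 = -9.297; -6.04 + 3.257 = -2.783.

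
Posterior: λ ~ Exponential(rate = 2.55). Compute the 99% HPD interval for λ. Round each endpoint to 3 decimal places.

The exponential density is strictly decreasing on [0, ∞), so the HPD interval is anchored at 0: [0, q] with P(λ ≤ q) = 0.99.
q = −ln(1 − 0.99) / 2.55 = 4.6052 / 2.55 = 1.806.

[0.000, 1.806]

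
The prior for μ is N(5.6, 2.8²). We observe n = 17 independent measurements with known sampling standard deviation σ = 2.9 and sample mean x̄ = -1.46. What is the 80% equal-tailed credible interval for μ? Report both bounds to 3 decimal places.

[-1.915, -0.167]

Posterior precision = 1/2.8² + 17/2.9² = 0.1276 + 2.0214 = 2.1490, so posterior SD = 0.6822.
Posterior mean = (5.6/2.8² + 17·-1.46/2.9²) / 2.1490 = -1.0410.
Interval: -1.0410 ± 1.282 × 0.6822 → [-1.915, -0.167].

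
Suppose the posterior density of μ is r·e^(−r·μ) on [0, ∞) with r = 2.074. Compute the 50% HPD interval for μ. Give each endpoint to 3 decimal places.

[0.000, 0.334]

The exponential density is strictly decreasing on [0, ∞), so the HPD interval is anchored at 0: [0, q] with P(μ ≤ q) = 0.50.
q = −ln(1 − 0.50) / 2.074 = 0.6931 / 2.074 = 0.334.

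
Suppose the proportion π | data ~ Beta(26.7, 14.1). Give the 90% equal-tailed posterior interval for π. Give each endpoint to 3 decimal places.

[0.529, 0.771]

Posterior: Beta(26.7, 14.1).
Equal-tailed 90% interval: the 0.05 and 0.95 quantiles of Beta(26.7, 14.1).
Posterior mean ≈ 0.654, SD ≈ 0.074; a Normal approximation gives roughly [0.533, 0.775].
Exact: F⁻¹(0.05) = 0.529; F⁻¹(0.95) = 0.771.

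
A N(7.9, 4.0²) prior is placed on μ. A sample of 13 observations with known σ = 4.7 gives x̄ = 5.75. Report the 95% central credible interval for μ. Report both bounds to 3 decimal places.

Posterior precision = 1/4.0² + 13/4.7² = 0.0625 + 0.5885 = 0.6510, so posterior SD = 1.2394.
Posterior mean = (7.9/4.0² + 13·5.75/4.7²) / 0.6510 = 5.9564.
Interval: 5.9564 ± 1.960 × 1.2394 → [3.527, 8.386].

[3.527, 8.386]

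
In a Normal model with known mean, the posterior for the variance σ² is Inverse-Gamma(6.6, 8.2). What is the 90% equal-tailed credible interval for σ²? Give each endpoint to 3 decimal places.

Inverse-Gamma(6.6, 8.2) quantiles: F⁻¹(0.05) and F⁻¹(0.95).
Equivalently, 1/σ² ~ Gamma(6.6, rate = 8.2); invert its 0.95 and 0.05 quantiles.
Posterior mean ≈ 1.464, SD ≈ 0.683; a Normal approximation gives roughly [0.341, 2.587].
Exact: lower = 0.725; upper = 2.721.

[0.725, 2.721]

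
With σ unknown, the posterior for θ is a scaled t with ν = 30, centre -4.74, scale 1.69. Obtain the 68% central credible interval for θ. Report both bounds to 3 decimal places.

The t_30 distribution is symmetric; the 68% interval is -4.74 ± t·1.69 with t_{0.84,30} = 1.011.
Half-width: 1.011 × 1.69 = 1.709.
-4.74 − 1.709 = -6.449; -4.74 + 1.709 = -3.031.

[-6.449, -3.031]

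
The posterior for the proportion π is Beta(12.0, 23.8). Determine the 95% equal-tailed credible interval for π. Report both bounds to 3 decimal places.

Posterior: Beta(12.0, 23.8).
Equal-tailed 95% interval: the 0.025 and 0.975 quantiles of Beta(12.0, 23.8).
Posterior mean ≈ 0.335, SD ≈ 0.078; a Normal approximation gives roughly [0.183, 0.488].
Exact: F⁻¹(0.025) = 0.193; F⁻¹(0.975) = 0.495.

[0.193, 0.495]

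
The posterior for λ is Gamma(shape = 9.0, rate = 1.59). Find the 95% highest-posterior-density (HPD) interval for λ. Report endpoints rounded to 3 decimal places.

[2.278, 9.420]

The posterior is unimodal and skewed, so the HPD interval has equal density at both endpoints and is the shortest 95% interval.
Solving f(2.278) = f(9.420) with F(9.420) − F(2.278) = 0.95 gives [2.278, 9.420].
For comparison, the equal-tailed interval is [2.588, 9.914]; the HPD is narrower and shifted toward the mode.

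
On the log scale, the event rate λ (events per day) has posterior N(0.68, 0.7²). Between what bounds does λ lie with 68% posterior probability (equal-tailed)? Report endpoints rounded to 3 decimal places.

On the log scale the 68% interval is 0.68 ± 0.994 × 0.7 = [-0.0161, 1.3761].
Exponentiate: [e^-0.0161, e^1.3761] = [0.984, 3.960].

[0.984, 3.960]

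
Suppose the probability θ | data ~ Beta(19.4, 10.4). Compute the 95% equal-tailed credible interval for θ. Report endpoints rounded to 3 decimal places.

[0.475, 0.808]

Posterior: Beta(19.4, 10.4).
Equal-tailed 95% interval: the 0.025 and 0.975 quantiles of Beta(19.4, 10.4).
Posterior mean ≈ 0.651, SD ≈ 0.086; a Normal approximation gives roughly [0.483, 0.819].
Exact: F⁻¹(0.025) = 0.475; F⁻¹(0.975) = 0.808.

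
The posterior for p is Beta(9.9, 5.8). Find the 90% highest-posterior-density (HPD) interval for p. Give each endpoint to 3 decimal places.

[0.439, 0.826]

The posterior is unimodal and skewed, so the HPD interval has equal density at both endpoints and is the shortest 90% interval.
Solving f(0.439) = f(0.826) with F(0.826) − F(0.439) = 0.90 gives [0.439, 0.826].
For comparison, the equal-tailed interval is [0.426, 0.815]; the HPD is narrower and shifted toward the mode.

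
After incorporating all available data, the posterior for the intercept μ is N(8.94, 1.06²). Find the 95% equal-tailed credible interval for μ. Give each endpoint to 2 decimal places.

[6.86, 11.02]

The posterior is symmetric, so the 95% equal-tailed interval is μ = 8.94 ± z·1.06 with z = 1.960.
Half-width: 1.960 × 1.06 = 2.08.
8.94 − 2.08 = 6.86; 8.94 + 2.08 = 11.02.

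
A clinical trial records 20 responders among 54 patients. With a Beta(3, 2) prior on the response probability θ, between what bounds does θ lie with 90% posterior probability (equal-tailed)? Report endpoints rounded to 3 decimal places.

Posterior: Beta(3+20, 2+34) = Beta(23, 36).
Equal-tailed 90% interval: the 0.05 and 0.95 quantiles of Beta(23, 36).
Posterior mean ≈ 0.390, SD ≈ 0.063; a Normal approximation gives roughly [0.286, 0.493].
Exact: F⁻¹(0.05) = 0.288; F⁻¹(0.95) = 0.496.

[0.288, 0.496]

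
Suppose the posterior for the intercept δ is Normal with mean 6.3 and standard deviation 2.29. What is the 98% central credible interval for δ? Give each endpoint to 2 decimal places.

The posterior is symmetric, so the 98% equal-tailed interval is δ = 6.3 ± z·2.29 with z = 2.326.
Half-width: 2.326 × 2.29 = 5.33.
6.3 − 5.33 = 0.97; 6.3 + 5.33 = 11.63.

[0.97, 11.63]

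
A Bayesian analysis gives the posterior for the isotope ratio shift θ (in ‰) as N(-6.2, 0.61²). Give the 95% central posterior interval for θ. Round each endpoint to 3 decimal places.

The posterior is symmetric, so the 95% equal-tailed interval is θ = -6.2 ± z·0.61 with z = 1.960.
Half-width: 1.960 × 0.61 = 1.196.
-6.2 − 1.196 = -7.396; -6.2 + 1.196 = -5.004.

[-7.396, -5.004]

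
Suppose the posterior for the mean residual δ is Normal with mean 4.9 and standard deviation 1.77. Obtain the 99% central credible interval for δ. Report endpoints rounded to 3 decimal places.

[0.341, 9.459]

The posterior is symmetric, so the 99% equal-tailed interval is δ = 4.9 ± z·1.77 with z = 2.576.
Half-width: 2.576 × 1.77 = 4.559.
4.9 − 4.559 = 0.341; 4.9 + 4.559 = 9.459.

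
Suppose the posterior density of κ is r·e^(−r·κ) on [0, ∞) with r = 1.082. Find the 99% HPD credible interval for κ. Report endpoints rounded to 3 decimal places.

[0.000, 4.256]

The exponential density is strictly decreasing on [0, ∞), so the HPD interval is anchored at 0: [0, q] with P(κ ≤ q) = 0.99.
q = −ln(1 − 0.99) / 1.082 = 4.6052 / 1.082 = 4.256.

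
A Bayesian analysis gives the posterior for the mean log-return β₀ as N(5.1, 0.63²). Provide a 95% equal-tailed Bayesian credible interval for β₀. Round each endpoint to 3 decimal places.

The posterior is symmetric, so the 95% equal-tailed interval is β₀ = 5.1 ± z·0.63 with z = 1.960.
Half-width: 1.960 × 0.63 = 1.235.
5.1 − 1.235 = 3.865; 5.1 + 1.235 = 6.335.

[3.865, 6.335]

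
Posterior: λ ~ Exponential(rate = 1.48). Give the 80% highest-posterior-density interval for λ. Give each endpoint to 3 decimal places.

The exponential density is strictly decreasing on [0, ∞), so the HPD interval is anchored at 0: [0, q] with P(λ ≤ q) = 0.80.
q = −ln(1 − 0.80) / 1.48 = 1.6094 / 1.48 = 1.087.

[0.000, 1.087]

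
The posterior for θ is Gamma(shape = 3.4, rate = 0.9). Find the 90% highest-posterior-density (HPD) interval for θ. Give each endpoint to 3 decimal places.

The posterior is unimodal and skewed, so the HPD interval has equal density at both endpoints and is the shortest 90% interval.
Solving f(0.698) = f(6.749) with F(6.749) − F(0.698) = 0.90 gives [0.698, 6.749].
For comparison, the equal-tailed interval is [1.143, 7.653]; the HPD is narrower and shifted toward the mode.

[0.698, 6.749]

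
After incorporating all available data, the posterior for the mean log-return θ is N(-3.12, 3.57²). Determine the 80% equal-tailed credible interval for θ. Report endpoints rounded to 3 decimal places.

[-7.695, 1.455]

The posterior is symmetric, so the 80% equal-tailed interval is θ = -3.12 ± z·3.57 with z = 1.282.
Half-width: 1.282 × 3.57 = 4.575.
-3.12 − 4.575 = -7.695; -3.12 + 4.575 = 1.455.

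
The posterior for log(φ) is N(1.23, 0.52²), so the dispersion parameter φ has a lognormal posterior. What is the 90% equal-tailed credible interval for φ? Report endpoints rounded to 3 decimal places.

[1.455, 8.047]

On the log scale the 90% interval is 1.23 ± 1.645 × 0.52 = [0.3747, 2.0853].
Exponentiate: [e^0.3747, e^2.0853] = [1.455, 8.047].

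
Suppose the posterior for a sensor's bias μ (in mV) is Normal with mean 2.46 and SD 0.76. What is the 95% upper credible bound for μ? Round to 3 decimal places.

Need U with P(μ ≤ U) = 0.95: U = 2.46 + z_{0.05}·0.76.
z = 1.645; U = 2.46 + 1.645 × 0.76 = 3.710.

3.710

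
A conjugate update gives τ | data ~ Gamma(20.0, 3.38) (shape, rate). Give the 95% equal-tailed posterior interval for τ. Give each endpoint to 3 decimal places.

Posterior: Gamma(shape 20.0, rate 3.38).
Equal-tailed 95% interval: Gamma(20.0, 3.38) quantiles at 0.025 and 0.975.
Posterior mean ≈ 5.917, SD ≈ 1.323; a Normal approximation gives roughly [3.324, 8.510].
Exact: lower = 3.614; upper = 8.778.

[3.614, 8.778]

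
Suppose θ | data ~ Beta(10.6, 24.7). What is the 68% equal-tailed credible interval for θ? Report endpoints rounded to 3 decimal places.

[0.224, 0.377]

Posterior: Beta(10.6, 24.7).
Equal-tailed 68% interval: the 0.16 and 0.84 quantiles of Beta(10.6, 24.7).
Posterior mean ≈ 0.300, SD ≈ 0.076; a Normal approximation gives roughly [0.225, 0.376].
Exact: F⁻¹(0.16) = 0.224; F⁻¹(0.84) = 0.377.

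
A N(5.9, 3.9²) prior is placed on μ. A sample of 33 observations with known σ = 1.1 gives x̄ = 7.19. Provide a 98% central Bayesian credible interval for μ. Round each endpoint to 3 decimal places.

[6.742, 7.632]

Posterior precision = 1/3.9² + 33/1.1² = 0.0657 + 27.2727 = 27.3385, so posterior SD = 0.1913.
Posterior mean = (5.9/3.9² + 33·7.19/1.1²) / 27.3385 = 7.1869.
Interval: 7.1869 ± 2.326 × 0.1913 → [6.742, 7.632].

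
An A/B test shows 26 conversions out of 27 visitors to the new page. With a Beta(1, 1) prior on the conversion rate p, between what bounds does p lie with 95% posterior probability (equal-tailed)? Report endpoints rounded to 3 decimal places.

[0.817, 0.991]

Posterior: Beta(1+26, 1+1) = Beta(27, 2).
Equal-tailed 95% interval: the 0.025 and 0.975 quantiles of Beta(27, 2).
Posterior mean ≈ 0.931, SD ≈ 0.046; a Normal approximation gives roughly [0.840, 1.022].
Exact: F⁻¹(0.025) = 0.817; F⁻¹(0.975) = 0.991.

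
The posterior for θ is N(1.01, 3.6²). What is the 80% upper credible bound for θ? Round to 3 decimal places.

Need U with P(θ ≤ U) = 0.80: U = 1.01 + z_{0.2}·3.6.
z = 0.842; U = 1.01 + 0.842 × 3.6 = 4.040.

4.040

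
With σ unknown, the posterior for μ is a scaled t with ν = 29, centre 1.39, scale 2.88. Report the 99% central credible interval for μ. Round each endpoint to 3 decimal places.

The t_29 distribution is symmetric; the 99% interval is 1.39 ± t·2.88 with t_{0.995,29} = 2.756.
Half-width: 2.756 × 2.88 = 7.938.
1.39 − 7.938 = -6.548; 1.39 + 7.938 = 9.328.

[-6.548, 9.328]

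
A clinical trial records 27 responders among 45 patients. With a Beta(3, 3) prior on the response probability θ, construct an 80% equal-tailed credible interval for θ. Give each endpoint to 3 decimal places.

Posterior: Beta(3+27, 3+18) = Beta(30, 21).
Equal-tailed 80% interval: the 0.1 and 0.9 quantiles of Beta(30, 21).
Posterior mean ≈ 0.588, SD ≈ 0.068; a Normal approximation gives roughly [0.501, 0.676].
Exact: F⁻¹(0.1) = 0.499; F⁻¹(0.9) = 0.675.

[0.499, 0.675]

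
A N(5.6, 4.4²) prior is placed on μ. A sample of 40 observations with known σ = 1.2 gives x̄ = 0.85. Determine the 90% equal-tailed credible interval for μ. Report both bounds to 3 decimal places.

[0.547, 1.171]

Posterior precision = 1/4.4² + 40/1.2² = 0.0517 + 27.7778 = 27.8294, so posterior SD = 0.1896.
Posterior mean = (5.6/4.4² + 40·0.85/1.2²) / 27.8294 = 0.8588.
Interval: 0.8588 ± 1.645 × 0.1896 → [0.547, 1.171].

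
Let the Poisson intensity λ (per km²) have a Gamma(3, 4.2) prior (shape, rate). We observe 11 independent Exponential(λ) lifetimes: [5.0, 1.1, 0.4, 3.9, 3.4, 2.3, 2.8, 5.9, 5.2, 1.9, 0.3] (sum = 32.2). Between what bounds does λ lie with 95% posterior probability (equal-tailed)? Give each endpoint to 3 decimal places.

Posterior: Gamma(3+11, 4.2+32.2) = Gamma(14, 36.4) (shape, rate).
Equal-tailed 95% interval: Gamma(14, 36.4) quantiles at 0.025 and 0.975.
Posterior mean ≈ 0.385, SD ≈ 0.103; a Normal approximation gives roughly [0.183, 0.586].
Exact: lower = 0.210; upper = 0.611.

[0.210, 0.611]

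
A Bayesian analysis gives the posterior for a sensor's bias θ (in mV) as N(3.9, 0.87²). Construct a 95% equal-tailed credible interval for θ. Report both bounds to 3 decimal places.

[2.195, 5.605]

The posterior is symmetric, so the 95% equal-tailed interval is θ = 3.9 ± z·0.87 with z = 1.960.
Half-width: 1.960 × 0.87 = 1.705.
3.9 − 1.705 = 2.195; 3.9 + 1.705 = 5.605.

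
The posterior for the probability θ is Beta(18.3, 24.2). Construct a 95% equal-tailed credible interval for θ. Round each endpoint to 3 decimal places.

[0.287, 0.580]

Posterior: Beta(18.3, 24.2).
Equal-tailed 95% interval: the 0.025 and 0.975 quantiles of Beta(18.3, 24.2).
Posterior mean ≈ 0.431, SD ≈ 0.075; a Normal approximation gives roughly [0.283, 0.578].
Exact: F⁻¹(0.025) = 0.287; F⁻¹(0.975) = 0.580.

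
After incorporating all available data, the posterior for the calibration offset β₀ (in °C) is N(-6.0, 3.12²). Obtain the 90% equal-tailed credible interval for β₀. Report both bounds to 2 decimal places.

[-11.13, -0.87]

The posterior is symmetric, so the 90% equal-tailed interval is β₀ = -6.0 ± z·3.12 with z = 1.645.
Half-width: 1.645 × 3.12 = 5.13.
-6.0 − 5.13 = -11.13; -6.0 + 5.13 = -0.87.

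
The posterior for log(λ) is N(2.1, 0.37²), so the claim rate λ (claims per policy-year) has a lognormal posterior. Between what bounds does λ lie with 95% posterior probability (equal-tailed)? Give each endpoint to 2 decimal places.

On the log scale the 95% interval is 2.1 ± 1.960 × 0.37 = [1.3748, 2.8252].
Exponentiate: [e^1.3748, e^2.8252] = [3.95, 16.86].

[3.95, 16.86]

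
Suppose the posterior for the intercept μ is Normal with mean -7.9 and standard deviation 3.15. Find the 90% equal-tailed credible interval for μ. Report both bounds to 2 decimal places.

[-13.08, -2.72]

The posterior is symmetric, so the 90% equal-tailed interval is μ = -7.9 ± z·3.15 with z = 1.645.
Half-width: 1.645 × 3.15 = 5.18.
-7.9 − 5.18 = -13.08; -7.9 + 5.18 = -2.72.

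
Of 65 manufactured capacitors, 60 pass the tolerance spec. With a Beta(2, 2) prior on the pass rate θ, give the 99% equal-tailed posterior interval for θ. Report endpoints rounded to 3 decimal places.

[0.786, 0.969]

Posterior: Beta(2+60, 2+5) = Beta(62, 7).
Equal-tailed 99% interval: the 0.005 and 0.995 quantiles of Beta(62, 7).
Posterior mean ≈ 0.899, SD ≈ 0.036; a Normal approximation gives roughly [0.806, 0.992].
Exact: F⁻¹(0.005) = 0.786; F⁻¹(0.995) = 0.969.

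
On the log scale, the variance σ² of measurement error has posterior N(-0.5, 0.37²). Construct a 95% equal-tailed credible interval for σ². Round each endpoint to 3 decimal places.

[0.294, 1.253]

On the log scale the 95% interval is -0.5 ± 1.960 × 0.37 = [-1.2252, 0.2252].
Exponentiate: [e^-1.2252, e^0.2252] = [0.294, 1.253].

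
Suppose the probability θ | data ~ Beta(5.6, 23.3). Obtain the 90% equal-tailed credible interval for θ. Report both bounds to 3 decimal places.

Posterior: Beta(5.6, 23.3).
Equal-tailed 90% interval: the 0.05 and 0.95 quantiles of Beta(5.6, 23.3).
Posterior mean ≈ 0.194, SD ≈ 0.072; a Normal approximation gives roughly [0.075, 0.313].
Exact: F⁻¹(0.05) = 0.088; F⁻¹(0.95) = 0.324.

[0.088, 0.324]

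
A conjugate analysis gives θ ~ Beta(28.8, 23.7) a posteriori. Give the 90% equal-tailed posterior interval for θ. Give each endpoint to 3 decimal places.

[0.435, 0.660]

Posterior: Beta(28.8, 23.7).
Equal-tailed 90% interval: the 0.05 and 0.95 quantiles of Beta(28.8, 23.7).
Posterior mean ≈ 0.549, SD ≈ 0.068; a Normal approximation gives roughly [0.437, 0.660].
Exact: F⁻¹(0.05) = 0.435; F⁻¹(0.95) = 0.660.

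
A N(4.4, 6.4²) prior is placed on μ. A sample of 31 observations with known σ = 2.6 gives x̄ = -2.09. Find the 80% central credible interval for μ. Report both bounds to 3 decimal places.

Posterior precision = 1/6.4² + 31/2.6² = 0.0244 + 4.5858 = 4.6102, so posterior SD = 0.4657.
Posterior mean = (4.4/6.4² + 31·-2.09/2.6²) / 4.6102 = -2.0556.
Interval: -2.0556 ± 1.282 × 0.4657 → [-2.652, -1.459].

[-2.652, -1.459]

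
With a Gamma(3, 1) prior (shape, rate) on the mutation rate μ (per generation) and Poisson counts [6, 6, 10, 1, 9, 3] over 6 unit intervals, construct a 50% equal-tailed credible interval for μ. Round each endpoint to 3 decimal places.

[4.812, 5.994]

Posterior: Gamma(3+35, 1+6) = Gamma(38, 7) (shape, rate).
Equal-tailed 50% interval: Gamma(38, 7) quantiles at 0.25 and 0.75.
Posterior mean ≈ 5.429, SD ≈ 0.881; a Normal approximation gives roughly [4.835, 6.023].
Exact: lower = 4.812; upper = 5.994.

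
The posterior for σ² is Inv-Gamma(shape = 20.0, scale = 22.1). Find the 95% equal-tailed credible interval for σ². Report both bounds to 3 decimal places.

[0.745, 1.809]

Inverse-Gamma(20.0, 22.1) quantiles: F⁻¹(0.025) and F⁻¹(0.975).
Equivalently, 1/σ² ~ Gamma(20.0, rate = 22.1); invert its 0.975 and 0.025 quantiles.
Posterior mean ≈ 1.163, SD ≈ 0.274; a Normal approximation gives roughly [0.626, 1.700].
Exact: lower = 0.745; upper = 1.809.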